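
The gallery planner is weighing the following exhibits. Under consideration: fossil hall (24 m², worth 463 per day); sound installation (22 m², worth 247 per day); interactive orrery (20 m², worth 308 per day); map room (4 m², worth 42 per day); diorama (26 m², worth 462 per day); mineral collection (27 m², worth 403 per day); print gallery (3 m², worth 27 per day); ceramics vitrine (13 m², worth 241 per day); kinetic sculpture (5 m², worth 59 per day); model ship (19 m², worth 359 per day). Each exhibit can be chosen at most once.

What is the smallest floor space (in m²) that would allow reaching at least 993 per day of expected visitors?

56

Need the lightest bundle worth ≥ 993.
fossil hall + ceramics vitrine + model ship reaches 1063 using 56 m².
Below 56 m² the best achievable stays under 993.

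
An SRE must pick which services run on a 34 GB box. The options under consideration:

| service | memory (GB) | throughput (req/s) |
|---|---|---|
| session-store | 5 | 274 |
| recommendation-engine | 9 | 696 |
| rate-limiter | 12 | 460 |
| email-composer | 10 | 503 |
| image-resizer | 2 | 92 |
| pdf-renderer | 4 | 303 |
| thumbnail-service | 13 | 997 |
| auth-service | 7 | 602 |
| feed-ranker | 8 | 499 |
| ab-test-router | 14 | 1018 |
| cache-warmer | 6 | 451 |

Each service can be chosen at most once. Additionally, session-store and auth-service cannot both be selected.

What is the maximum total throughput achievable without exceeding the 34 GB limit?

Ranking by ratio (throughput/GB): auth-service 86.00, recommendation-engine 77.33, thumbnail-service 76.69.
Taking the top-ratio services first gives recommendation-engine + pdf-renderer + thumbnail-service + auth-service for 2598 (33 GB).
Replace thumbnail-service with ab-test-router: the trade gains 21 net, giving 2619 at 34 GB.

2619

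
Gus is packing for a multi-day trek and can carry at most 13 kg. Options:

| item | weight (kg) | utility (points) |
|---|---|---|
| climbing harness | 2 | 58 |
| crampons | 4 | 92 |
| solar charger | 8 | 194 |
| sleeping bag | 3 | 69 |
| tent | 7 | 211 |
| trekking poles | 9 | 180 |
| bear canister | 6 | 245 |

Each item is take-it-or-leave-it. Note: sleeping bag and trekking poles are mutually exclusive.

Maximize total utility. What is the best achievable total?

456

Best packing: tent + bear canister — 13 kg, 456 total.
Next best is crampons + sleeping bag + bear canister at 406 (13 kg) — short by 50.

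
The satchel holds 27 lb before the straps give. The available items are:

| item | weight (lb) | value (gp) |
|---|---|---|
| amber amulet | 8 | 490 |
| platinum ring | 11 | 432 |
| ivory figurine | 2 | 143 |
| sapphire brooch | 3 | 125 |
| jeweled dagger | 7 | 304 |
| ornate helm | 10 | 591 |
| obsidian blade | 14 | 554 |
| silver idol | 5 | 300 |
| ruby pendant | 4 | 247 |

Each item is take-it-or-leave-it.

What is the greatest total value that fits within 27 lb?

1628

A density-first pass picks amber amulet + ivory figurine + jeweled dagger + silver idol + ruby pendant — 1484 at 26 lb.
Dropping ivory figurine and jeweled dagger frees 9 lb; slotting in ornate helm (10 lb) lifts the total to 1628 at 27 lb.
That's the maximum — no swap from here does better than 1628.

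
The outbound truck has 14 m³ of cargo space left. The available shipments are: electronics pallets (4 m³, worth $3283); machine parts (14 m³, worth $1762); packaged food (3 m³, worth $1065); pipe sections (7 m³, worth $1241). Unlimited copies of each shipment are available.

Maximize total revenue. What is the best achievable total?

3×electronics pallets uses 12 of the 14 m³ and totals 9849.
Every other selection either busts 14 m³ or fails to beat 9849.

9849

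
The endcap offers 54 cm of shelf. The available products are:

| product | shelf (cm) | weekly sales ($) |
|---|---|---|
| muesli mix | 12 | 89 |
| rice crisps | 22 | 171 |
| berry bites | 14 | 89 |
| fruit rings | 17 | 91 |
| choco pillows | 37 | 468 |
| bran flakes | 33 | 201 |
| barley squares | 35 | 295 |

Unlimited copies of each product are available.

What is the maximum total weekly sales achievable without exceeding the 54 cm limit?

559

Ranking by ratio (weekly sales/cm): choco pillows 12.65, barley squares 8.43, rice crisps 7.77.
The ratio heuristic lands on muesli mix + choco pillows (557) but leaves 5 cm idle.
Dropping muesli mix frees 12 cm; slotting in fruit rings (17 cm) lifts the total to 559 at 54 cm.
That's the maximum — no swap from here does better than 559.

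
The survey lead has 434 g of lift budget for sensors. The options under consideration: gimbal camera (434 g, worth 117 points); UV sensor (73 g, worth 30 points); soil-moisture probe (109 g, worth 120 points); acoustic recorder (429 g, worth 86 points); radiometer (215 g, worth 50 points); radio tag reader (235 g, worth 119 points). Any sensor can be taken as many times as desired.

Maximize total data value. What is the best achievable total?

Best packing: UV sensor + 3×soil-moisture probe — 400 g, 390 total.
Nothing else within 434 g beats 390.

390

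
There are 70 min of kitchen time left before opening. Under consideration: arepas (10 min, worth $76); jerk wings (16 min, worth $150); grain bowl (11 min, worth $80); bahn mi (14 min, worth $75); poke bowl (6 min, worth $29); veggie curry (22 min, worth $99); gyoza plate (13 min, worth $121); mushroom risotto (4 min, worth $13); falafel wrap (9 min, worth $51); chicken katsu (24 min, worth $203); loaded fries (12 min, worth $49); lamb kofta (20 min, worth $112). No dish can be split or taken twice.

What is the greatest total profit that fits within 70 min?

A density-first pass picks arepas + jerk wings + poke bowl + gyoza plate + chicken katsu — 579 at 69 min.
Replace arepas with grain bowl: the trade gains 4 net, giving 583 at 70 min.

583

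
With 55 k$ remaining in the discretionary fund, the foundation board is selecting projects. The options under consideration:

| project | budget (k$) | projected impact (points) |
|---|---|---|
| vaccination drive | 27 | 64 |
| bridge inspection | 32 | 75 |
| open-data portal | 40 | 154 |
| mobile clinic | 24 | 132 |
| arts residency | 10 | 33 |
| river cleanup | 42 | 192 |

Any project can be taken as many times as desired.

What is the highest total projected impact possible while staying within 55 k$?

264

Taking 2×mobile clinic: 48 k$ used, 264 in projected impact.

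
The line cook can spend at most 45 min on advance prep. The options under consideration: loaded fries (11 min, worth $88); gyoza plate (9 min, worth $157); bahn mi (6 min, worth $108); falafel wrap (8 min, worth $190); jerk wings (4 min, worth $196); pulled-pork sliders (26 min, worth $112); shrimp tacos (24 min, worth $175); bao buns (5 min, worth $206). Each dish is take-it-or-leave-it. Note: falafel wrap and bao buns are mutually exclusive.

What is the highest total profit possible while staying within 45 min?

Loaded fries + gyoza plate + bahn mi + jerk wings + bao buns uses 35 of the 45 min and totals 755.

755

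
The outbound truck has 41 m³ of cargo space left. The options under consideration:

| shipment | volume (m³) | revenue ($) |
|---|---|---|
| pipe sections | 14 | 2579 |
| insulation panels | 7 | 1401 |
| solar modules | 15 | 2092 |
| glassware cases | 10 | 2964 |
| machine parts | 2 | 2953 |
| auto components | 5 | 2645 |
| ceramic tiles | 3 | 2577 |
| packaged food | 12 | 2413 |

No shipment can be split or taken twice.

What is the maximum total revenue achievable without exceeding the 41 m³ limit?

The ratio heuristic lands on insulation panels + glassware cases + machine parts + auto components + ceramic tiles + packaged food (14953) but leaves 2 m³ idle.
The 12 m³ tied up in packaged food is better spent on pipe sections — total rises to 15119 (41 m³).
Next best is insulation panels + glassware cases + machine parts + auto components + ceramic tiles + packaged food at 14953 (39 m³) — short by 166.

15119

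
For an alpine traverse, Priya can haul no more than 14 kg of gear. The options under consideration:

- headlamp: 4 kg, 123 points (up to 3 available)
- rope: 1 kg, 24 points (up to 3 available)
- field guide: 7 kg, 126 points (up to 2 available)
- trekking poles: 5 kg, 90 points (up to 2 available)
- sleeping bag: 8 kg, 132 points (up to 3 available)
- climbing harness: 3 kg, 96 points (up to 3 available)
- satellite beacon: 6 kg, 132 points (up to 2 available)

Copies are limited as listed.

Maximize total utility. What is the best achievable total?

438

A density-first pass picks headlamp + rope + 3×climbing harness — 435 at 14 kg.
The 4 kg tied up in rope and climbing harness is better spent on headlamp — total rises to 438 (14 kg).
Nothing else within 14 kg beats 438.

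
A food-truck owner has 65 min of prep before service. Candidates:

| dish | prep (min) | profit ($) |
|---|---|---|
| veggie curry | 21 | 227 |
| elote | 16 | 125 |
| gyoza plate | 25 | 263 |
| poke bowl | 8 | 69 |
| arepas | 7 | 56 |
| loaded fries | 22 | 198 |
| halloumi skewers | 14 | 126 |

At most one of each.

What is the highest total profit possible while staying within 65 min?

620

Taking the top-ratio dishes first gives veggie curry + gyoza plate + halloumi skewers for 616 (60 min).
The 25 min tied up in gyoza plate is better spent on poke bowl + loaded fries — total rises to 620 (65 min).
Every other selection either busts 65 min or fails to beat 620.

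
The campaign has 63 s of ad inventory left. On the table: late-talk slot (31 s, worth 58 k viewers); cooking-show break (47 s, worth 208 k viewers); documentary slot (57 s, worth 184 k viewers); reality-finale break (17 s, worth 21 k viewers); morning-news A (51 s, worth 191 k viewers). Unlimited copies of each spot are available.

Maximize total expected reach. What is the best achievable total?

208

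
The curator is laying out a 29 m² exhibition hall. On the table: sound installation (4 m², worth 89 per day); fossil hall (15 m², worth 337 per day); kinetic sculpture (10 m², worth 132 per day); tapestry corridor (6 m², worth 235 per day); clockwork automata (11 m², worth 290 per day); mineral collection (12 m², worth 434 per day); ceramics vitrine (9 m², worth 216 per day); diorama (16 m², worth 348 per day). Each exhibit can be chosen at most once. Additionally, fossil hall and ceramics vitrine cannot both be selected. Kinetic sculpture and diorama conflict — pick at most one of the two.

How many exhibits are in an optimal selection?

3

Best achievable expected visitors is 959.
One optimal bundle: tapestry corridor + clockwork automata + mineral collection (29 m²).
Any selection reaching 959 contains exactly 3 exhibits.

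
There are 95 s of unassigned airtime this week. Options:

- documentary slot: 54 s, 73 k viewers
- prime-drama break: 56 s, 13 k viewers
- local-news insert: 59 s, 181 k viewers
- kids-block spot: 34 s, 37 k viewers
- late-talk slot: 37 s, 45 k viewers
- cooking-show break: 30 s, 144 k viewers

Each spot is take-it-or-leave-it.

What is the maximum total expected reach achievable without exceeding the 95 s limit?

Local-news insert + cooking-show break uses 89 of the 95 s and totals 325.
Next best is local-news insert + kids-block spot at 218 (93 s) — short by 107.

325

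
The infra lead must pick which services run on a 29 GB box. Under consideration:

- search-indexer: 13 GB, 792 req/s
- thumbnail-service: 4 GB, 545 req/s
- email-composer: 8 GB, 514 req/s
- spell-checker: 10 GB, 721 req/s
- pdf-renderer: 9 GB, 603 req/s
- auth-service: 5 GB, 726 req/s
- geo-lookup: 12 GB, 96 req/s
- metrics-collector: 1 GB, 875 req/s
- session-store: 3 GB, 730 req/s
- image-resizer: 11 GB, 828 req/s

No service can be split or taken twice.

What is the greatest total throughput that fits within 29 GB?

3762

The ratio heuristic lands on thumbnail-service + auth-service + metrics-collector + session-store + image-resizer (3704) but leaves 5 GB idle.
The 4 GB tied up in thumbnail-service is better spent on pdf-renderer — total rises to 3762 (29 GB).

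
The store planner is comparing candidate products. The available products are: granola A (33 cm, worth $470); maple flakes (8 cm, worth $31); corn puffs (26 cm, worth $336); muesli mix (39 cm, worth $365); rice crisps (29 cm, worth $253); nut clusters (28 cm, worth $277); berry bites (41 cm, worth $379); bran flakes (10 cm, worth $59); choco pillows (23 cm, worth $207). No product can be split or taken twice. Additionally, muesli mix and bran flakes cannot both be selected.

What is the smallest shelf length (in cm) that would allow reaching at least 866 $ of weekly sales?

Need the lightest bundle worth ≥ 866.
Taking granola A + maple flakes + corn puffs + bran flakes gives 896 (≥ 866) for 77 cm.
Any bundle with less than 77 cm falls short of 866.

77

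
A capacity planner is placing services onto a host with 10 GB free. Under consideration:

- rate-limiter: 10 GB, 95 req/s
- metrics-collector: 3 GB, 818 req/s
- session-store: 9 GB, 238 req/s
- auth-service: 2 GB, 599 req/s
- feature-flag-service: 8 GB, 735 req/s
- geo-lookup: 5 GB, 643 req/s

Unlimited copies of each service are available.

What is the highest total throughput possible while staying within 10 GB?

5×auth-service uses 10 of the 10 GB and totals 2995.
Every other selection either busts 10 GB or fails to beat 2995.

2995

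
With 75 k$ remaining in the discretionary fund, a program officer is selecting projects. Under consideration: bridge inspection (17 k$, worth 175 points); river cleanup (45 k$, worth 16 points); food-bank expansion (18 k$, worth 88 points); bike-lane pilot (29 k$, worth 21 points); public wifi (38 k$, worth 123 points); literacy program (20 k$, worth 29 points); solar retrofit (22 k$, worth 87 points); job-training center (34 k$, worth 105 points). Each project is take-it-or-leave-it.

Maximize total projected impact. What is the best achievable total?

386

Density check — bridge inspection 10.29, food-bank expansion 4.89, solar retrofit 3.95, public wifi 3.24 are the best per k$.
Filling by ratio: bridge inspection + food-bank expansion + solar retrofit for 350, with 18 k$ left unused.
Replace solar retrofit with public wifi: the trade gains 36 net, giving 386 at 73 k$.
The closest alternative, bridge inspection + food-bank expansion + job-training center, reaches only 368.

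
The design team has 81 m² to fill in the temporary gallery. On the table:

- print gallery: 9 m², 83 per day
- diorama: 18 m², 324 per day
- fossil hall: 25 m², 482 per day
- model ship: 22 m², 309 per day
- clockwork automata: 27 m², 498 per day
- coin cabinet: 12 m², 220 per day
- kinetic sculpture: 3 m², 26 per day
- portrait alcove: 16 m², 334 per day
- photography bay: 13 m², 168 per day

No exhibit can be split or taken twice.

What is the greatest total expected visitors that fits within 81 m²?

By expected visitors per m²: portrait alcove 20.88, fossil hall 19.28, clockwork automata 18.44, coin cabinet 18.33 lead.
Fossil hall + clockwork automata + coin cabinet + portrait alcove uses 80 of the 81 m² and totals 1534.
Every other selection either busts 81 m² or fails to beat 1534.

1534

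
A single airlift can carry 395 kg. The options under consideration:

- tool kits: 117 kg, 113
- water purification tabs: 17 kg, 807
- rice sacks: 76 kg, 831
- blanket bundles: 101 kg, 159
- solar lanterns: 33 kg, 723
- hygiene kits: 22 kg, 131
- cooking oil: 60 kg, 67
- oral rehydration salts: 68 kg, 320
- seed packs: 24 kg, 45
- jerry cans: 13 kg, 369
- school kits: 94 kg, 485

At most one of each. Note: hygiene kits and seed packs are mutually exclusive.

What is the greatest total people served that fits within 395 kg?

Taking water purification tabs + rice sacks + solar lanterns + hygiene kits + cooking oil + oral rehydration salts + jerry cans + school kits: 383 kg used, 3733 in people served.
Next best is water purification tabs + rice sacks + solar lanterns + hygiene kits + oral rehydration salts + jerry cans + school kits at 3666 (323 kg) — short by 67.

3733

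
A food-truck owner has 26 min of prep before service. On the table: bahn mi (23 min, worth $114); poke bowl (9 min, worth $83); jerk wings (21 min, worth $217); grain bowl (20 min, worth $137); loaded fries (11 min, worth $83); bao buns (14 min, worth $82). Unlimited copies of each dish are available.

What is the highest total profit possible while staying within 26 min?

The ratio ordering already packs tightly: jerk wings, 21 min, 217.
No other feasible combination exceeds 217.

217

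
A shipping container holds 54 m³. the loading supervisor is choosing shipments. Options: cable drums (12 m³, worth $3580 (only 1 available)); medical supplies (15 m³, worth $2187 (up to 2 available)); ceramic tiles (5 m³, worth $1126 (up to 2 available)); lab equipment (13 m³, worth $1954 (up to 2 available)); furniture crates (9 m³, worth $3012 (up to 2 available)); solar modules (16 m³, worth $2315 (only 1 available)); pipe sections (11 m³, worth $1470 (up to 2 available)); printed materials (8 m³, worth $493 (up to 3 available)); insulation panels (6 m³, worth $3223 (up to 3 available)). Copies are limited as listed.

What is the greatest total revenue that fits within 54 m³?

20399

The ratio ordering already packs tightly: cable drums + ceramic tiles + 2×furniture crates + 3×insulation panels, 53 m³, 20399.
Nothing else within 54 m³ beats 20399.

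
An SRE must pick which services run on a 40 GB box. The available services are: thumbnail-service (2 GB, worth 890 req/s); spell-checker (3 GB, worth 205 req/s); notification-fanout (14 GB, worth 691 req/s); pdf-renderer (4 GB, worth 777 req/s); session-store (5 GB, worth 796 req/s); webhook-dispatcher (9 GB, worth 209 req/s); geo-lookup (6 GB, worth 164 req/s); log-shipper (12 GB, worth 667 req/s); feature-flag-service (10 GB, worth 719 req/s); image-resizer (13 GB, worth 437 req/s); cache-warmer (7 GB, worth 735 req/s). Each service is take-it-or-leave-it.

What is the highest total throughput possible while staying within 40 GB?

4584

By throughput per GB: thumbnail-service 445.00, pdf-renderer 194.25, session-store 159.20, cache-warmer 105.00 lead.
Greedy by ratio would take thumbnail-service + spell-checker + pdf-renderer + session-store + geo-lookup + feature-flag-service + cache-warmer: 37 GB used, total 4286.
The 9 GB tied up in spell-checker and geo-lookup is better spent on log-shipper — total rises to 4584 (40 GB).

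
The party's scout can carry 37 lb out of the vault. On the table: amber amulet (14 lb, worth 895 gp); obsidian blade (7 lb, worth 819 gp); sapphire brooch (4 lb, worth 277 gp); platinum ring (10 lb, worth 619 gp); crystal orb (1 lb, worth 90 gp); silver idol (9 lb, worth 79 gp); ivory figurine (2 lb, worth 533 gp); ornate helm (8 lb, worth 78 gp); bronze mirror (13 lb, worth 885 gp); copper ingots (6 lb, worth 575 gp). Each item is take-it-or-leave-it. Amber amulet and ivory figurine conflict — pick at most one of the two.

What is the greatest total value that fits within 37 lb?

3223

Filling by ratio: obsidian blade + sapphire brooch + crystal orb + ivory figurine + bronze mirror + copper ingots for 3179, with 4 lb left unused.
Replace copper ingots with platinum ring: the trade gains 44 net, giving 3223 at 37 lb.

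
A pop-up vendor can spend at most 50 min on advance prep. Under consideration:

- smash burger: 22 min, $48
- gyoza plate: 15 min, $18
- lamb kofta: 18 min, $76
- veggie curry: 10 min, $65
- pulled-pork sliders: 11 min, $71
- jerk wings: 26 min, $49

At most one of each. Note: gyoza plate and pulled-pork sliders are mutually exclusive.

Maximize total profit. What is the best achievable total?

212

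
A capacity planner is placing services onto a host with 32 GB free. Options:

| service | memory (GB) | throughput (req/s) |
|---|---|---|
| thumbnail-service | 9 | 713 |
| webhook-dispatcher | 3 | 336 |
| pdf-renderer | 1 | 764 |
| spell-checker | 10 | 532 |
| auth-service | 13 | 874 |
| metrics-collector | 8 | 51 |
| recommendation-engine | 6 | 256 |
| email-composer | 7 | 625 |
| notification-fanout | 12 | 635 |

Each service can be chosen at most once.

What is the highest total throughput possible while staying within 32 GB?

3073

The ratio heuristic lands on thumbnail-service + webhook-dispatcher + pdf-renderer + spell-checker + email-composer (2970) but leaves 2 GB idle.
Replace spell-checker with notification-fanout: the trade gains 103 net, giving 3073 at 32 GB.
Next best is thumbnail-service + pdf-renderer + auth-service + email-composer at 2976 (30 GB) — short by 97.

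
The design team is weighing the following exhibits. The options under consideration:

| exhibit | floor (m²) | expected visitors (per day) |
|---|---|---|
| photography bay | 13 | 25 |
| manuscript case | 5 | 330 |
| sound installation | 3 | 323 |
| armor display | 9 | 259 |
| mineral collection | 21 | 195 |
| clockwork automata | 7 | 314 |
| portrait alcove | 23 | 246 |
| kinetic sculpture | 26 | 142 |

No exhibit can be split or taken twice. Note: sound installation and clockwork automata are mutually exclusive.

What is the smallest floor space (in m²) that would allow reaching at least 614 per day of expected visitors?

8

Minimise m² subject to total expected visitors ≥ 614.
manuscript case + sound installation: 653 expected visitors at 8 m².
No combination under 8 m² hits 614.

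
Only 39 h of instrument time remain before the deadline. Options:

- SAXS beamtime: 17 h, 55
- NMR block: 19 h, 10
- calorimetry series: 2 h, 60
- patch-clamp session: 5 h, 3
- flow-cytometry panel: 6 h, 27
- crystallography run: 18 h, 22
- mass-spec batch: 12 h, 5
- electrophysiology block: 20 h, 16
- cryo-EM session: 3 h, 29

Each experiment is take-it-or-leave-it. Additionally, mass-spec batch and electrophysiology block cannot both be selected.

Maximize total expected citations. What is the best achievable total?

174

Taking SAXS beamtime + calorimetry series + patch-clamp session + flow-cytometry panel + cryo-EM session: 33 h used, 174 in expected citations.
Next best is SAXS beamtime + calorimetry series + flow-cytometry panel + cryo-EM session at 171 (28 h) — short by 3.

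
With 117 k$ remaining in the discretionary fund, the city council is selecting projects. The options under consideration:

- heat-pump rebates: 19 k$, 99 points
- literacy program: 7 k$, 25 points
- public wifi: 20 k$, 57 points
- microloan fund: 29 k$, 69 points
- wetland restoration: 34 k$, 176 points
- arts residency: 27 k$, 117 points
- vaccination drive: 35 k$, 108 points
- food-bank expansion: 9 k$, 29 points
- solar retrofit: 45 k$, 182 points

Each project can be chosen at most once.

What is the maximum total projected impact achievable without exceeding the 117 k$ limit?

511

By projected impact per k$: heat-pump rebates 5.21, wetland restoration 5.18, arts residency 4.33 lead.
The ratio heuristic lands on heat-pump rebates + literacy program + public wifi + wetland restoration + arts residency + food-bank expansion (503) but leaves 1 k$ idle.
Dropping public wifi and arts residency frees 47 k$; slotting in solar retrofit (45 k$) lifts the total to 511 at 114 k$.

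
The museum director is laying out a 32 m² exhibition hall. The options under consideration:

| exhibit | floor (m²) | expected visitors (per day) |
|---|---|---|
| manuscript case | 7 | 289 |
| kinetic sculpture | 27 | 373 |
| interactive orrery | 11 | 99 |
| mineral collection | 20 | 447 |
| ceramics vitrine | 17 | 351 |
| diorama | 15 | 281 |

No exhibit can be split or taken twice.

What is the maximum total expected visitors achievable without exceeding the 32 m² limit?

736

Taking manuscript case + mineral collection: 27 m² used, 736 in expected visitors.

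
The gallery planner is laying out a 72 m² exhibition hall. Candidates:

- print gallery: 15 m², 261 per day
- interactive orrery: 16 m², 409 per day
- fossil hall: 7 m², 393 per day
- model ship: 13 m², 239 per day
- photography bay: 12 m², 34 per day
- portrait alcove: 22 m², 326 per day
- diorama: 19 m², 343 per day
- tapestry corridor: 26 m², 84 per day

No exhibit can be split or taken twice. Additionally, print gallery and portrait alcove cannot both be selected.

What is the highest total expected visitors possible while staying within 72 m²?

1645

Best packing: print gallery + interactive orrery + fossil hall + model ship + diorama — 70 m², 1645 total.
Every other selection either busts 72 m² or breaks a pairing rule or fails to beat 1645.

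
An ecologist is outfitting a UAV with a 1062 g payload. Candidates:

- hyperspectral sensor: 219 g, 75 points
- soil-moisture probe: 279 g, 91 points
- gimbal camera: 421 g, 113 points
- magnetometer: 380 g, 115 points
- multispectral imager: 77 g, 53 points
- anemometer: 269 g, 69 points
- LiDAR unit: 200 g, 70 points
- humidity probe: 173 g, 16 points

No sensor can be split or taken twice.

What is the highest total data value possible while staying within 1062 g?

Best packing: hyperspectral sensor + soil-moisture probe + multispectral imager + anemometer + LiDAR unit — 1044 g, 358 total.

358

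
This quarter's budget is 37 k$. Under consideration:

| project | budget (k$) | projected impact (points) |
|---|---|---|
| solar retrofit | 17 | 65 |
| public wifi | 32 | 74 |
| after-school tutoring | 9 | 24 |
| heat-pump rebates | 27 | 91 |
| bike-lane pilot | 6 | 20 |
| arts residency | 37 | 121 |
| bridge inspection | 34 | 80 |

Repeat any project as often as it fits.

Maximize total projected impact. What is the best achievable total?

Taking 2×solar retrofit: 34 k$ used, 130 in projected impact.
That's the maximum — no swap from here does better than 130.

130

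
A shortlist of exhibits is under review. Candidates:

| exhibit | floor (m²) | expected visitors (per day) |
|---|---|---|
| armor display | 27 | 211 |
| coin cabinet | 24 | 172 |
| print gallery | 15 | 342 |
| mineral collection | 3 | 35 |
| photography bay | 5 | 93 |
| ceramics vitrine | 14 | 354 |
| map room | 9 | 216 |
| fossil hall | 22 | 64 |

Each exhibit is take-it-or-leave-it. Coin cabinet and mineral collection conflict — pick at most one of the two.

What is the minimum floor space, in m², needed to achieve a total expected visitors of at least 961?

Need the lightest bundle worth ≥ 961.
Taking print gallery + photography bay + ceramics vitrine + map room gives 1005 (≥ 961) for 43 m².
No combination under 43 m² hits 961.

43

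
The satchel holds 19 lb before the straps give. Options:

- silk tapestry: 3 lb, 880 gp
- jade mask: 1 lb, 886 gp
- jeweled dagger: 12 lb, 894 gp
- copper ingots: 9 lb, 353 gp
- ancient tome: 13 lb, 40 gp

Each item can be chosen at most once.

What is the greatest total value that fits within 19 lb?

2660

By value per lb: jade mask 886.00, silk tapestry 293.33, jeweled dagger 74.50 lead.
Best packing: silk tapestry + jade mask + jeweled dagger — 16 lb, 2660 total.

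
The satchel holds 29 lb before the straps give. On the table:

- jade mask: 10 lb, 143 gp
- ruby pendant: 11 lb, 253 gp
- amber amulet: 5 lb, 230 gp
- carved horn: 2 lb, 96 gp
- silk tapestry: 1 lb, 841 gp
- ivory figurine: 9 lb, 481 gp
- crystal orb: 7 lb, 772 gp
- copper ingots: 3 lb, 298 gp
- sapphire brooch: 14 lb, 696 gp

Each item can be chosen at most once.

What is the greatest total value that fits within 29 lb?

2718

Taking amber amulet + carved horn + silk tapestry + ivory figurine + crystal orb + copper ingots: 27 lb used, 2718 in value.
Runner-up carved horn + silk tapestry + crystal orb + copper ingots + sapphire brooch tops out at 2703.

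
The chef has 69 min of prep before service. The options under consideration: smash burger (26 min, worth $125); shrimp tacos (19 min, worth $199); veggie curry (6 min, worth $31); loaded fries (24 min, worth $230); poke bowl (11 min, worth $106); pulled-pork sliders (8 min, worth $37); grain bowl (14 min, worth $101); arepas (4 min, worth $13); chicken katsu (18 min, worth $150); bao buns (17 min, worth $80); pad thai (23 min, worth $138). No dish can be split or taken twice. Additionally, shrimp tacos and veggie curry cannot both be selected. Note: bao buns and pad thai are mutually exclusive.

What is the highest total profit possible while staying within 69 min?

Density check — shrimp tacos 10.47, poke bowl 9.64, loaded fries 9.58, chicken katsu 8.33 are the best per min.
Shrimp tacos + loaded fries + poke bowl + grain bowl uses 68 of the 69 min and totals 636.
The closest alternative, shrimp tacos + loaded fries + pulled-pork sliders + chicken katsu, reaches only 616.

636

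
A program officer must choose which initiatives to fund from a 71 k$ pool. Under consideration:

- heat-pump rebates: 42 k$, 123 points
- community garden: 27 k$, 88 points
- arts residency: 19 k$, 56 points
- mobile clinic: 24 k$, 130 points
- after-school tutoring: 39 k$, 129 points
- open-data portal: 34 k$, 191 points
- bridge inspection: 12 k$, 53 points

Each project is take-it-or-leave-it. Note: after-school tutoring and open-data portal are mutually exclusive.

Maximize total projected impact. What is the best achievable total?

Ranking by ratio (projected impact/k$): open-data portal 5.62, mobile clinic 5.42, bridge inspection 4.42.
Best packing: mobile clinic + open-data portal + bridge inspection — 70 k$, 374 total.
Every other selection either busts 71 k$ or breaks a pairing rule or fails to beat 374.

374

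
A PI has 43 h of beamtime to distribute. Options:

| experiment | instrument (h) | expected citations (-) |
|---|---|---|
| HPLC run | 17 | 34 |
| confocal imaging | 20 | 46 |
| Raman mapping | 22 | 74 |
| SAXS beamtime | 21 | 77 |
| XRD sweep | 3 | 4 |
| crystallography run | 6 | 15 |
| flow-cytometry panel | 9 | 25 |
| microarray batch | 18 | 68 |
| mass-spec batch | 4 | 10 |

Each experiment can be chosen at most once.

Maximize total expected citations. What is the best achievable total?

155

Best packing: SAXS beamtime + microarray batch + mass-spec batch — 43 h, 155 total.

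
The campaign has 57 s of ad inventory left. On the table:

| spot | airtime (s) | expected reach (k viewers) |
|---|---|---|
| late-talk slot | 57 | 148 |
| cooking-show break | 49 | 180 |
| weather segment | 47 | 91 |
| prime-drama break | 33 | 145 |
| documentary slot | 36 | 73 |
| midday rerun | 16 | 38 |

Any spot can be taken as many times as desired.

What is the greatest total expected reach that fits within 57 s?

Prime-drama break + midday rerun uses 49 of the 57 s and totals 183.
Nothing else within 57 s beats 183.

183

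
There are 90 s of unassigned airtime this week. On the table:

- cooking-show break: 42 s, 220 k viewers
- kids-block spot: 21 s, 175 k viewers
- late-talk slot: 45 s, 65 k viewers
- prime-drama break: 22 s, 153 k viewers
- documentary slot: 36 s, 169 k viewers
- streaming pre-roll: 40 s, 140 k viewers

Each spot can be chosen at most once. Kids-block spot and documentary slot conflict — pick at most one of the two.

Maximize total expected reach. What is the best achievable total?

548

The ratio ordering already packs tightly: cooking-show break + kids-block spot + prime-drama break, 85 s, 548.
The closest alternative, kids-block spot + prime-drama break + streaming pre-roll, reaches only 468.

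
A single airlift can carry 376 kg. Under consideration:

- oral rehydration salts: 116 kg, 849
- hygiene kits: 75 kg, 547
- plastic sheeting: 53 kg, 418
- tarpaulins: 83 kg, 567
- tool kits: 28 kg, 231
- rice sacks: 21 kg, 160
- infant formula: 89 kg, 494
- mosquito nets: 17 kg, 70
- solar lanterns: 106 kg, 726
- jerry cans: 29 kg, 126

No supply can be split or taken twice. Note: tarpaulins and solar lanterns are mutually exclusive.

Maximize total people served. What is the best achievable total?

Taking oral rehydration salts + hygiene kits + plastic sheeting + tarpaulins + tool kits + rice sacks: 376 kg used, 2772 in people served.

2772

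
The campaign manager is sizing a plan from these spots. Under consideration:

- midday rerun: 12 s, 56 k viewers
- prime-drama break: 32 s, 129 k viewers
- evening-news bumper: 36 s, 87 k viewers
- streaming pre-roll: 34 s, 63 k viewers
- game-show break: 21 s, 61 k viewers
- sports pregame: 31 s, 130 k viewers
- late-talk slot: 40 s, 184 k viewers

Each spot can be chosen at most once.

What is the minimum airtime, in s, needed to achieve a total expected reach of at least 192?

Need the lightest bundle worth ≥ 192.
Taking midday rerun + late-talk slot gives 240 (≥ 192) for 52 s.
Below 52 s the best achievable stays under 192.

52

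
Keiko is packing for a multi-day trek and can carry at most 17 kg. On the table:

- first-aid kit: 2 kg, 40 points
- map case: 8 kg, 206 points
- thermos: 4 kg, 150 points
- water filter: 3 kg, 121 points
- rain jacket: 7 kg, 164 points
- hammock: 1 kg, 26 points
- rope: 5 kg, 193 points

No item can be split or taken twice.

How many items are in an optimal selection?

3

Optimal total is 549.
For example map case + thermos + rope achieves it, using 17 kg.
All optima have 3 items.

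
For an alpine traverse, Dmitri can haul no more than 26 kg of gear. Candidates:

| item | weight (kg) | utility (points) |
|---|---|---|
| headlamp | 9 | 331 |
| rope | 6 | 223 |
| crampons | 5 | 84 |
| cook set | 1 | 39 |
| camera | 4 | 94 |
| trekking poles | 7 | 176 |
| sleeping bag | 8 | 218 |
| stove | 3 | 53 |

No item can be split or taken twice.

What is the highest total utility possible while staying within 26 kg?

Greedy by ratio would take headlamp + rope + cook set + sleeping bag: 24 kg used, total 811.
Replace cook set with stove: the trade gains 14 net, giving 825 at 26 kg.
No other feasible combination exceeds 825.

825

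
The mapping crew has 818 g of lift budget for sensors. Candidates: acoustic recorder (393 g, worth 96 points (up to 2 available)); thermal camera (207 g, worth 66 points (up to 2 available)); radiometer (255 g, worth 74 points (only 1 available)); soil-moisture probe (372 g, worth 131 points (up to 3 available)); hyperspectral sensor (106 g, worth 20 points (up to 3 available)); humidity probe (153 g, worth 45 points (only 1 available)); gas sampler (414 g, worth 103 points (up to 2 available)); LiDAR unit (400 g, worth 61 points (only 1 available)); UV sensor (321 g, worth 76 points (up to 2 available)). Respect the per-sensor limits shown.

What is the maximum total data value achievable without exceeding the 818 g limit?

263

Ranking by ratio (data value/g): soil-moisture probe 0.35, thermal camera 0.32, humidity probe 0.29, radiometer 0.29.
Taking the top-ratio sensors first gives 2×soil-moisture probe for 262 (744 g).
Replace soil-moisture probe with 2×thermal camera: the trade gains 1 net, giving 263 at 786 g.
The spare 32 g is too small for any remaining sensor, and no exchange beats 263.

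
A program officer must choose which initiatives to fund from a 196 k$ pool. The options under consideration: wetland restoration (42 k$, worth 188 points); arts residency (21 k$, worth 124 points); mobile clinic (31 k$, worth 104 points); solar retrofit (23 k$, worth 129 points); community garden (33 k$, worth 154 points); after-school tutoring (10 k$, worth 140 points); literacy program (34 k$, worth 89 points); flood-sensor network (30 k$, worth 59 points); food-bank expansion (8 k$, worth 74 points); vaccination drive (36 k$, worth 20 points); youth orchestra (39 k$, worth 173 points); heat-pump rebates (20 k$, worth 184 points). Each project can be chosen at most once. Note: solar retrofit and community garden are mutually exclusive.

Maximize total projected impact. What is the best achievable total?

1116

By projected impact per k$: after-school tutoring 14.00, food-bank expansion 9.25, heat-pump rebates 9.20 lead.
Taking wetland restoration + arts residency + mobile clinic + solar retrofit + after-school tutoring + food-bank expansion + youth orchestra + heat-pump rebates: 194 k$ used, 1116 in projected impact.
The spare 2 k$ is too small for any remaining project, and no feasible exchange beats 1116.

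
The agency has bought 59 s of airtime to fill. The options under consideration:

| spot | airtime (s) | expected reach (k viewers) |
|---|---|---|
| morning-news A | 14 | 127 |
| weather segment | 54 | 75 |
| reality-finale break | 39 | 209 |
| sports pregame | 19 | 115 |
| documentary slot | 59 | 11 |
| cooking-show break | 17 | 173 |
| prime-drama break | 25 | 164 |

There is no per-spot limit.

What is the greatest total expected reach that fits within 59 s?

554

Density check — cooking-show break 10.18, morning-news A 9.07, prime-drama break 6.56 are the best per s.
Filling by ratio: 3×cooking-show break for 519, with 8 s left unused.
The 34 s tied up in 2×cooking-show break is better spent on 3×morning-news A — total rises to 554 (59 s).
No other feasible combination exceeds 554.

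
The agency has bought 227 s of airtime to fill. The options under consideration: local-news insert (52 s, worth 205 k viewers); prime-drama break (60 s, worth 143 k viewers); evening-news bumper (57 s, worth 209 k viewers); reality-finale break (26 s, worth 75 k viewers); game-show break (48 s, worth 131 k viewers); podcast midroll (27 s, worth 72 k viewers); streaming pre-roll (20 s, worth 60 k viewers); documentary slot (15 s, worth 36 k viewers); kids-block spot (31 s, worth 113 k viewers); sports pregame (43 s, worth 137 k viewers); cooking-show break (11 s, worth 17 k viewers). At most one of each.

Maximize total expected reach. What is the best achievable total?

775

A density-first pass picks local-news insert + evening-news bumper + streaming pre-roll + documentary slot + kids-block spot + sports pregame — 760 at 218 s.
Replace streaming pre-roll with reality-finale break: the trade gains 15 net, giving 775 at 224 s.
No other feasible combination exceeds 775.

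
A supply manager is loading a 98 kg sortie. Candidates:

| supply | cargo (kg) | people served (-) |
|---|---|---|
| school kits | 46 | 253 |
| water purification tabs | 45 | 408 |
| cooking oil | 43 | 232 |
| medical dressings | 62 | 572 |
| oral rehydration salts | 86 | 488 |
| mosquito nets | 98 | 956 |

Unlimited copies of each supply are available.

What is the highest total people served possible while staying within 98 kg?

Best packing: mosquito nets — 98 kg, 956 total.
No other feasible combination exceeds 956.

956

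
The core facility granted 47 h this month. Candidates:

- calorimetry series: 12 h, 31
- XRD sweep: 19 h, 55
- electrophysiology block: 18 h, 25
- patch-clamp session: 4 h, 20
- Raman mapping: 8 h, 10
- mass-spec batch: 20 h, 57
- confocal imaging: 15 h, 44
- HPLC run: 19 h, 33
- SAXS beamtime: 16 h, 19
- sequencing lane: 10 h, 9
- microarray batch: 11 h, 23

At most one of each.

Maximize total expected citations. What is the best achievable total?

Density check — patch-clamp session 5.00, confocal imaging 2.93, XRD sweep 2.89, mass-spec batch 2.85 are the best per h.
A density-first pass picks XRD sweep + patch-clamp session + Raman mapping + confocal imaging — 129 at 46 h.
The 23 h tied up in Raman mapping and confocal imaging is better spent on mass-spec batch — total rises to 132 (43 h).

132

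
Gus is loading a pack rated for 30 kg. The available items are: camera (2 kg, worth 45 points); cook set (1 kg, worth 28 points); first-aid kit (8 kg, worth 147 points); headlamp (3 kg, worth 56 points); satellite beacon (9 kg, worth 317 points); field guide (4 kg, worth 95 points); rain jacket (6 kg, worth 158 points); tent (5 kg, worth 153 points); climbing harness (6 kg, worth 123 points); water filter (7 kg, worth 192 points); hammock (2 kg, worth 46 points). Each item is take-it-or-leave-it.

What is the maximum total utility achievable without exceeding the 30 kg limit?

894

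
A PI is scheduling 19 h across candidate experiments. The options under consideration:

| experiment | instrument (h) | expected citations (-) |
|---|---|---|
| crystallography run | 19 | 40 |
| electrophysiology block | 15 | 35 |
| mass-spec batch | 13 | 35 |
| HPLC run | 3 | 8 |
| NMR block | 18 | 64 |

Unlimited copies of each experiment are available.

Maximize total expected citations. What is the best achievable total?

64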